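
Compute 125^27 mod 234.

161

By square-and-multiply:
27 in binary is 11011, i.e. 27 = 16 + 8 + 2 + 1.
125^1 ≡ 125 (mod 234)
125^2 ≡ 125^2 = 15625 ≡ 181 (mod 234)
125^4 ≡ 181^2 = 32761 ≡ 1 (mod 234)
125^8 ≡ 1^2 = 1 (mod 234)
125^16 ≡ 1^2 = 1 (mod 234)
125^27 = 125^16 * 125^8 * 125^2 * 125^1 ≡ 1 * 1 * 181 * 125 (mod 234).
Accumulate the product:
1 * 1 = 1
1 * 181 = 181
181 * 125 = 22625 ≡ 161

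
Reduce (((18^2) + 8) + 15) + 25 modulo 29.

24

(18)^2 ≡ 5 (mod 29)
5 + 8 = 13
13 + 15 = 28
28 + 25 = 53 ≡ 24 (mod 29)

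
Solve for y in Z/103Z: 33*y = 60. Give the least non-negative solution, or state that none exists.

gcd(33, 103) = 1, so a unique solution mod 103 exists.
33⁻¹ ≡ 25 (mod 103).
y ≡ 25*60 ≡ 58 (mod 103).

58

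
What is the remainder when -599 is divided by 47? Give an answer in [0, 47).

-599 = -13×47 + 12, so -599 ≡ 12 (mod 47).

12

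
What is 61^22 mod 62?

1

61^1 ≡ 61 (mod 62)
61^2 ≡ 61^2 = 3721 ≡ 1 (mod 62)
61^4 ≡ 1^2 = 1 (mod 62)
61^8 ≡ 1^2 = 1 (mod 62)
61^16 ≡ 1^2 = 1 (mod 62)
61^22 = 61^16 × 61^4 × 61^2 ≡ 1 × 1 × 1 (mod 62).
Accumulate the product:
1 × 1 = 1
1 × 1 = 1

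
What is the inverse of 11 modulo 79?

36

Run the extended Euclidean algorithm:
79 = 7·11 + 2
11 = 5·2 + 1
2 = 2·1 + 0
gcd(11, 79) = 1, so the inverse exists.
Back-substitute for 1:
1 = 1·11 − 5·2
  = −5·79 + 36·11
So 11⁻¹ ≡ 36 (mod 79).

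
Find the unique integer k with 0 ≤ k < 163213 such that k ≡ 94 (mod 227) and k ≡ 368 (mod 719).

227⁻¹ mod 719: 227·700 ≡ 1 (mod 719), so 227⁻¹ ≡ 700.
k = 94 + 227·((368 − 94)·700 mod 719) = 94 + 227·546 = 124036.

124036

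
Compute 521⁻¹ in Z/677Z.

230

Apply the Euclidean algorithm and back-substitute:
677 = 1·521 + 156
521 = 3·156 + 53
156 = 2·53 + 50
53 = 1·50 + 3
50 = 16·3 + 2
3 = 1·2 + 1
2 = 2·1 + 0
gcd(521, 677) = 1, so the inverse exists.
Bézout: 1 = −177·677 + 230·521.
So 521⁻¹ ≡ 230 (mod 677).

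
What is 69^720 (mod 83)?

Using repeated squaring:
720 in binary is 1011010000, i.e. 720 = 512 + 128 + 64 + 16.
69^1 ≡ 69 (mod 83)
69^2 ≡ 69^2 = 4761 ≡ 30 (mod 83)
69^4 ≡ 30^2 = 900 ≡ 70 (mod 83)
69^8 ≡ 70^2 = 4900 ≡ 3 (mod 83)
69^16 ≡ 3^2 = 9 (mod 83)
69^32 ≡ 9^2 = 81 (mod 83)
69^64 ≡ 81^2 = 6561 ≡ 4 (mod 83)
69^128 ≡ 4^2 = 16 (mod 83)
69^256 ≡ 16^2 = 256 ≡ 7 (mod 83)
69^512 ≡ 7^2 = 49 (mod 83)
69^720 = 69^512 · 69^128 · 69^64 · 69^16 ≡ 49 · 16 · 4 · 9 (mod 83).
Accumulate the product:
49 · 16 = 784 ≡ 37
37 · 4 = 148 ≡ 65
65 · 9 = 585 ≡ 4

4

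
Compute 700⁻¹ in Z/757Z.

332

757 = 1*700 + 57
700 = 12*57 + 16
57 = 3*16 + 9
16 = 1*9 + 7
9 = 1*7 + 2
7 = 3*2 + 1
2 = 2*1 + 0
gcd(700, 757) = 1, so the inverse exists.
Back-substitute for 1:
1 = 1*7 − 3*2
  = −3*9 + 4*7
  = 4*16 − 7*9
  = −7*57 + 25*16
  = 25*700 − 307*57
  = −307*757 + 332*700
So 700⁻¹ ≡ 332 (mod 757).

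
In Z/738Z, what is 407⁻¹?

738 = 1×407 + 331
407 = 1×331 + 76
331 = 4×76 + 27
76 = 2×27 + 22
27 = 1×22 + 5
22 = 4×5 + 2
5 = 2×2 + 1
2 = 2×1 + 0
gcd(407, 738) = 1, so the inverse exists.
Back-substitute for 1:
1 = 1×5 − 2×2
  = −2×22 + 9×5
  = 9×27 − 11×22
  = −11×76 + 31×27
  = 31×331 − 135×76
  = −135×407 + 166×331
  = 166×738 − 301×407
So 407⁻¹ ≡ −301 ≡ 437 (mod 738).

437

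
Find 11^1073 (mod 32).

11

1073 in binary is 10000110001, i.e. 1073 = 1024 + 32 + 16 + 1.
11^1 ≡ 11 (mod 32)
11^2 ≡ 11^2 = 121 ≡ 25 (mod 32)
11^4 ≡ 25^2 = 625 ≡ 17 (mod 32)
11^8 ≡ 17^2 = 289 ≡ 1 (mod 32)
11^16 ≡ 1^2 = 1 (mod 32)
11^32 ≡ 1^2 = 1 (mod 32)
11^64 ≡ 1^2 = 1 (mod 32)
11^128 ≡ 1^2 = 1 (mod 32)
11^256 ≡ 1^2 = 1 (mod 32)
11^512 ≡ 1^2 = 1 (mod 32)
11^1024 ≡ 1^2 = 1 (mod 32)
11^1073 = 11^1024 × 11^32 × 11^16 × 11^1 ≡ 1 × 1 × 1 × 11 (mod 32).
Accumulate the product:
1 × 1 = 1
1 × 1 = 1
1 × 11 = 11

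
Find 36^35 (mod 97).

62

Using repeated squaring:
35 in binary is 100011, i.e. 35 = 32 + 2 + 1.
36^1 ≡ 36 (mod 97)
36^2 ≡ 36^2 = 1296 ≡ 35 (mod 97)
36^4 ≡ 35^2 = 1225 ≡ 61 (mod 97)
36^8 ≡ 61^2 = 3721 ≡ 35 (mod 97)
36^16 ≡ 35^2 = 1225 ≡ 61 (mod 97)
36^32 ≡ 61^2 = 3721 ≡ 35 (mod 97)
36^35 = 36^32 × 36^2 × 36^1 ≡ 35 × 35 × 36 (mod 97).
Accumulate the product:
35 × 35 = 1225 ≡ 61
61 × 36 = 2196 ≡ 62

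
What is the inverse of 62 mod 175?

By the extended Euclidean algorithm:
175 = 2·62 + 51
62 = 1·51 + 11
51 = 4·11 + 7
11 = 1·7 + 4
7 = 1·4 + 3
4 = 1·3 + 1
3 = 3·1 + 0
gcd(62, 175) = 1, so the inverse exists.
Back-substitute for 1:
1 = 1·4 − 1·3
  = −1·7 + 2·4
  = 2·11 − 3·7
  = −3·51 + 14·11
  = 14·62 − 17·51
  = −17·175 + 48·62
So 62⁻¹ ≡ 48 (mod 175).

48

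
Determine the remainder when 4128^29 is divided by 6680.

29 in binary is 11101, i.e. 29 = 16 + 8 + 4 + 1.
4128^1 ≡ 4128 (mod 6680)
4128^2 ≡ 4128^2 = 17040384 ≡ 6384 (mod 6680)
4128^4 ≡ 6384^2 = 40755456 ≡ 776 (mod 6680)
4128^8 ≡ 776^2 = 602176 ≡ 976 (mod 6680)
4128^16 ≡ 976^2 = 952576 ≡ 4016 (mod 6680)
4128^29 = 4128^16 · 4128^8 · 4128^4 · 4128^1 ≡ 4016 · 976 · 776 · 4128 (mod 6680).
Accumulate the product:
4016 · 976 = 3919616 ≡ 5136
5136 · 776 = 3985536 ≡ 4256
4256 · 4128 = 17568768 ≡ 368

368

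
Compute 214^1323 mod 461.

342

Compute successive squares:
1323 in binary is 10100101011, i.e. 1323 = 1024 + 256 + 32 + 8 + 2 + 1.
214^1 ≡ 214 (mod 461)
214^2 ≡ 214^2 = 45796 ≡ 157 (mod 461)
214^4 ≡ 157^2 = 24649 ≡ 216 (mod 461)
214^8 ≡ 216^2 = 46656 ≡ 95 (mod 461)
214^16 ≡ 95^2 = 9025 ≡ 266 (mod 461)
214^32 ≡ 266^2 = 70756 ≡ 223 (mod 461)
214^64 ≡ 223^2 = 49729 ≡ 402 (mod 461)
214^128 ≡ 402^2 = 161604 ≡ 254 (mod 461)
214^256 ≡ 254^2 = 64516 ≡ 437 (mod 461)
214^512 ≡ 437^2 = 190969 ≡ 115 (mod 461)
214^1024 ≡ 115^2 = 13225 ≡ 317 (mod 461)
214^1323 = 214^1024 × 214^256 × 214^32 × 214^8 × 214^2 × 214^1 ≡ 317 × 437 × 223 × 95 × 157 × 214 (mod 461).
Accumulate the product:
317 × 437 = 138529 ≡ 229
229 × 223 = 51067 ≡ 357
357 × 95 = 33915 ≡ 262
262 × 157 = 41134 ≡ 105
105 × 214 = 22470 ≡ 342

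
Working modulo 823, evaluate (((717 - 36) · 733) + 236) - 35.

636

717 - 36 = 681
681 · 733 = 499173 ≡ 435 (mod 823)
435 + 236 = 671
671 - 35 = 636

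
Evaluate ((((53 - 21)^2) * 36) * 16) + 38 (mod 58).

53 - 21 = 32
(32)^2 ≡ 38 (mod 58)
38 * 36 = 1368 ≡ 34 (mod 58)
34 * 16 = 544 ≡ 22 (mod 58)
22 + 38 = 60 ≡ 2 (mod 58)

2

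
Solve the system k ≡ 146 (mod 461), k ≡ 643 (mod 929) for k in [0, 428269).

362953

461⁻¹ mod 929: 461·796 ≡ 1 (mod 929), so 461⁻¹ ≡ 796.
k = 146 + 461·((643 − 146)·796 mod 929) = 146 + 461·787 = 362953.
Check: 362953 mod 461 = 146, 362953 mod 929 = 643. ✓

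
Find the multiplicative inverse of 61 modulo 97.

35

Run the extended Euclidean algorithm:
97 = 1*61 + 36
61 = 1*36 + 25
36 = 1*25 + 11
25 = 2*11 + 3
11 = 3*3 + 2
3 = 1*2 + 1
2 = 2*1 + 0
gcd(61, 97) = 1, so the inverse exists.
Back-substitute for 1:
1 = 1*3 − 1*2
  = −1*11 + 4*3
  = 4*25 − 9*11
  = −9*36 + 13*25
  = 13*61 − 22*36
  = −22*97 + 35*61
So 61⁻¹ ≡ 35 (mod 97).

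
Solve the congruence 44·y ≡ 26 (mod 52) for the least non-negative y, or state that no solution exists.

gcd(44, 52) = 4, and 4 does not divide 26.
So the congruence has no solution.

no solution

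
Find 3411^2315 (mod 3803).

3617

2315 in binary is 100100001011, i.e. 2315 = 2048 + 256 + 8 + 2 + 1.
3411^1 ≡ 3411 (mod 3803)
3411^2 ≡ 3411^2 = 11634921 ≡ 1544 (mod 3803)
3411^4 ≡ 1544^2 = 2383936 ≡ 3258 (mod 3803)
3411^8 ≡ 3258^2 = 10614564 ≡ 391 (mod 3803)
3411^16 ≡ 391^2 = 152881 ≡ 761 (mod 3803)
3411^32 ≡ 761^2 = 579121 ≡ 1065 (mod 3803)
3411^64 ≡ 1065^2 = 1134225 ≡ 931 (mod 3803)
3411^128 ≡ 931^2 = 866761 ≡ 3480 (mod 3803)
3411^256 ≡ 3480^2 = 12110400 ≡ 1648 (mod 3803)
3411^512 ≡ 1648^2 = 2715904 ≡ 562 (mod 3803)
3411^1024 ≡ 562^2 = 315844 ≡ 195 (mod 3803)
3411^2048 ≡ 195^2 = 38025 ≡ 3798 (mod 3803)
3411^2315 = 3411^2048 · 3411^256 · 3411^8 · 3411^2 · 3411^1 ≡ 3798 · 1648 · 391 · 1544 · 3411 (mod 3803).
Accumulate the product:
3798 · 1648 = 6259104 ≡ 3169
3169 · 391 = 1239079 ≡ 3104
3104 · 1544 = 4792576 ≡ 796
796 · 3411 = 2715156 ≡ 3617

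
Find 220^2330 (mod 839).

716

2330 in binary is 100100011010, i.e. 2330 = 2048 + 256 + 16 + 8 + 2.
220^1 ≡ 220 (mod 839)
220^2 ≡ 220^2 = 48400 ≡ 577 (mod 839)
220^4 ≡ 577^2 = 332929 ≡ 685 (mod 839)
220^8 ≡ 685^2 = 469225 ≡ 224 (mod 839)
220^16 ≡ 224^2 = 50176 ≡ 675 (mod 839)
220^32 ≡ 675^2 = 455625 ≡ 48 (mod 839)
220^64 ≡ 48^2 = 2304 ≡ 626 (mod 839)
220^128 ≡ 626^2 = 391876 ≡ 63 (mod 839)
220^256 ≡ 63^2 = 3969 ≡ 613 (mod 839)
220^512 ≡ 613^2 = 375769 ≡ 736 (mod 839)
220^1024 ≡ 736^2 = 541696 ≡ 541 (mod 839)
220^2048 ≡ 541^2 = 292681 ≡ 709 (mod 839)
220^2330 = 220^2048 · 220^256 · 220^16 · 220^8 · 220^2 ≡ 709 · 613 · 675 · 224 · 577 (mod 839).
Accumulate the product:
709 · 613 = 434617 ≡ 15
15 · 675 = 10125 ≡ 57
57 · 224 = 12768 ≡ 183
183 · 577 = 105591 ≡ 716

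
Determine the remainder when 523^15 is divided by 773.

By square-and-multiply:
15 in binary is 1111, i.e. 15 = 8 + 4 + 2 + 1.
523^1 ≡ 523 (mod 773)
523^2 ≡ 523^2 = 273529 ≡ 660 (mod 773)
523^4 ≡ 660^2 = 435600 ≡ 401 (mod 773)
523^8 ≡ 401^2 = 160801 ≡ 17 (mod 773)
523^15 = 523^8 × 523^4 × 523^2 × 523^1 ≡ 17 × 401 × 660 × 523 (mod 773).
Accumulate the product:
17 × 401 = 6817 ≡ 633
633 × 660 = 417780 ≡ 360
360 × 523 = 188280 ≡ 441

441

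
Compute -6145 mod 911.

232

-6145 = -7·911 + 232, so -6145 ≡ 232 (mod 911).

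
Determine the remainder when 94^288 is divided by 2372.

1780

By square-and-multiply:
288 in binary is 100100000, i.e. 288 = 256 + 32.
94^1 ≡ 94 (mod 2372)
94^2 ≡ 94^2 = 8836 ≡ 1720 (mod 2372)
94^4 ≡ 1720^2 = 2958400 ≡ 516 (mod 2372)
94^8 ≡ 516^2 = 266256 ≡ 592 (mod 2372)
94^16 ≡ 592^2 = 350464 ≡ 1780 (mod 2372)
94^32 ≡ 1780^2 = 3168400 ≡ 1780 (mod 2372)
94^64 ≡ 1780^2 = 3168400 ≡ 1780 (mod 2372)
94^128 ≡ 1780^2 = 3168400 ≡ 1780 (mod 2372)
94^256 ≡ 1780^2 = 3168400 ≡ 1780 (mod 2372)
94^288 = 94^256 × 94^32 ≡ 1780 × 1780 (mod 2372).
1780 × 1780 = 3168400 ≡ 1780 (mod 2372).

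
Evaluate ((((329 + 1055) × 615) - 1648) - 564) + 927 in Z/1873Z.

1406

329 + 1055 = 1384
1384 × 615 = 851160 ≡ 818 (mod 1873)
818 - 1648 = -830 ≡ 1043 (mod 1873)
1043 - 564 = 479
479 + 927 = 1406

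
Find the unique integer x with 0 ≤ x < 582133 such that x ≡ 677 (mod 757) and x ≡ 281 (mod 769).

757⁻¹ mod 769: 757*64 ≡ 1 (mod 769), so 757⁻¹ ≡ 64.
x = 677 + 757*((281 − 677)*64 mod 769) = 677 + 757*33 = 25658.
Check: 25658 mod 757 = 677, 25658 mod 769 = 281. ✓

25658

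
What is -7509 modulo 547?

149

-7509 = -14*547 + 149, so -7509 ≡ 149 (mod 547).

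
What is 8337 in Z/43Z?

8337 = 193*43 + 38, so 8337 ≡ 38 (mod 43).

38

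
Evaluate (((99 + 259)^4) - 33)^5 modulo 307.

217

99 + 259 = 358 ≡ 51 (mod 307)
(51)^4 ≡ 149 (mod 307)
149 - 33 = 116
(116)^5 ≡ 217 (mod 307)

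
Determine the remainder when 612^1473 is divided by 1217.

434

Compute successive squares:
1473 in binary is 10111000001, i.e. 1473 = 1024 + 256 + 128 + 64 + 1.
612^1 ≡ 612 (mod 1217)
612^2 ≡ 612^2 = 374544 ≡ 925 (mod 1217)
612^4 ≡ 925^2 = 855625 ≡ 74 (mod 1217)
612^8 ≡ 74^2 = 5476 ≡ 608 (mod 1217)
612^16 ≡ 608^2 = 369664 ≡ 913 (mod 1217)
612^32 ≡ 913^2 = 833569 ≡ 1141 (mod 1217)
612^64 ≡ 1141^2 = 1301881 ≡ 908 (mod 1217)
612^128 ≡ 908^2 = 824464 ≡ 555 (mod 1217)
612^256 ≡ 555^2 = 308025 ≡ 124 (mod 1217)
612^512 ≡ 124^2 = 15376 ≡ 772 (mod 1217)
612^1024 ≡ 772^2 = 595984 ≡ 871 (mod 1217)
612^1473 = 612^1024 * 612^256 * 612^128 * 612^64 * 612^1 ≡ 871 * 124 * 555 * 908 * 612 (mod 1217).
Accumulate the product:
871 * 124 = 108004 ≡ 908
908 * 555 = 503940 ≡ 102
102 * 908 = 92616 ≡ 124
124 * 612 = 75888 ≡ 434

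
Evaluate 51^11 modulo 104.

51

By square-and-multiply:
11 in binary is 1011, i.e. 11 = 8 + 2 + 1.
51^1 ≡ 51 (mod 104)
51^2 ≡ 51^2 = 2601 ≡ 1 (mod 104)
51^4 ≡ 1^2 = 1 (mod 104)
51^8 ≡ 1^2 = 1 (mod 104)
51^11 = 51^8 × 51^2 × 51^1 ≡ 1 × 1 × 51 (mod 104).
Accumulate the product:
1 × 1 = 1
1 × 51 = 51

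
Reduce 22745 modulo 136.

33

22745 = 167×136 + 33, so 22745 ≡ 33 (mod 136).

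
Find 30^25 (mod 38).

30

By square-and-multiply:
25 in binary is 11001, i.e. 25 = 16 + 8 + 1.
30^1 ≡ 30 (mod 38)
30^2 ≡ 30^2 = 900 ≡ 26 (mod 38)
30^4 ≡ 26^2 = 676 ≡ 30 (mod 38)
30^8 ≡ 30^2 = 900 ≡ 26 (mod 38)
30^16 ≡ 26^2 = 676 ≡ 30 (mod 38)
30^25 = 30^16 × 30^8 × 30^1 ≡ 30 × 26 × 30 (mod 38).
Accumulate the product:
30 × 26 = 780 ≡ 20
20 × 30 = 600 ≡ 30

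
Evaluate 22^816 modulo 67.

15

By square-and-multiply:
22^1 ≡ 22 (mod 67)
22^2 ≡ 22^2 = 484 ≡ 15 (mod 67)
22^4 ≡ 15^2 = 225 ≡ 24 (mod 67)
22^8 ≡ 24^2 = 576 ≡ 40 (mod 67)
22^16 ≡ 40^2 = 1600 ≡ 59 (mod 67)
22^32 ≡ 59^2 = 3481 ≡ 64 (mod 67)
22^64 ≡ 64^2 = 4096 ≡ 9 (mod 67)
22^128 ≡ 9^2 = 81 ≡ 14 (mod 67)
22^256 ≡ 14^2 = 196 ≡ 62 (mod 67)
22^512 ≡ 62^2 = 3844 ≡ 25 (mod 67)
22^816 = 22^512 × 22^256 × 22^32 × 22^16 ≡ 25 × 62 × 64 × 59 (mod 67).
Accumulate the product:
25 × 62 = 1550 ≡ 9
9 × 64 = 576 ≡ 40
40 × 59 = 2360 ≡ 15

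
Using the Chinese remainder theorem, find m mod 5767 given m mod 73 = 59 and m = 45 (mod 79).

73⁻¹ mod 79: 73×13 ≡ 1 (mod 79), so 73⁻¹ ≡ 13.
m = 59 + 73×((45 − 59)×13 mod 79) = 59 + 73×55 = 4074.

4074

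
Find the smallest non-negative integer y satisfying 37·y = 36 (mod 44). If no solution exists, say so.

20

gcd(37, 44) = 1, so a unique solution mod 44 exists.
37⁻¹ ≡ 25 (mod 44).
y ≡ 25·36 ≡ 20 (mod 44).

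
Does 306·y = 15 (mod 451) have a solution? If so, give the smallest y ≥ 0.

gcd(306, 451) = 1, so a unique solution mod 451 exists.
306⁻¹ ≡ 423 (mod 451).
y ≡ 423·15 ≡ 31 (mod 451).

31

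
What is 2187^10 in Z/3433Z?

10 in binary is 1010, i.e. 10 = 8 + 2.
2187^1 ≡ 2187 (mod 3433)
2187^2 ≡ 2187^2 = 4782969 ≡ 800 (mod 3433)
2187^4 ≡ 800^2 = 640000 ≡ 1462 (mod 3433)
2187^8 ≡ 1462^2 = 2137444 ≡ 2118 (mod 3433)
2187^10 = 2187^8 · 2187^2 ≡ 2118 · 800 (mod 3433).
2118 · 800 = 1694400 ≡ 1931 (mod 3433).

1931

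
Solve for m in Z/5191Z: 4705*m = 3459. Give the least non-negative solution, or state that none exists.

gcd(4705, 5191) = 1, so a unique solution mod 5191 exists.
4705⁻¹ ≡ 3215 (mod 5191).
m ≡ 3215*3459 ≡ 1563 (mod 5191).

1563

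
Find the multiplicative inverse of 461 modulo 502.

453

By the extended Euclidean algorithm:
502 = 1*461 + 41
461 = 11*41 + 10
41 = 4*10 + 1
10 = 10*1 + 0
gcd(461, 502) = 1, so the inverse exists.
Back-substitute for 1:
1 = 1*41 − 4*10
  = −4*461 + 45*41
  = 45*502 − 49*461
So 461⁻¹ ≡ −49 ≡ 453 (mod 502).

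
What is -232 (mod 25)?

18

-232 = -10*25 + 18, so -232 ≡ 18 (mod 25).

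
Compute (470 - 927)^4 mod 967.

470 - 927 = -457 ≡ 510 (mod 967)
(510)^4 ≡ 529 (mod 967)

529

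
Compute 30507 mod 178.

69

30507 = 171*178 + 69, so 30507 ≡ 69 (mod 178).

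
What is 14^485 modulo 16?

485 in binary is 111100101, i.e. 485 = 256 + 128 + 64 + 32 + 4 + 1.
14^1 ≡ 14 (mod 16)
14^2 ≡ 14^2 = 196 ≡ 4 (mod 16)
14^4 ≡ 4^2 = 16 ≡ 0 (mod 16)
14^8 ≡ 0^2 = 0 (mod 16)
14^16 ≡ 0^2 = 0 (mod 16)
14^32 ≡ 0^2 = 0 (mod 16)
14^64 ≡ 0^2 = 0 (mod 16)
14^128 ≡ 0^2 = 0 (mod 16)
14^256 ≡ 0^2 = 0 (mod 16)
14^485 = 14^256 * 14^128 * 14^64 * 14^32 * 14^4 * 14^1 ≡ 0 * 0 * 0 * 0 * 0 * 14 (mod 16).
Accumulate the product:
0 * 0 = 0
0 * 0 = 0
0 * 0 = 0
0 * 0 = 0
0 * 14 = 0

0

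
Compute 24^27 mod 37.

Using repeated squaring:
27 in binary is 11011, i.e. 27 = 16 + 8 + 2 + 1.
24^1 ≡ 24 (mod 37)
24^2 ≡ 24^2 = 576 ≡ 21 (mod 37)
24^4 ≡ 21^2 = 441 ≡ 34 (mod 37)
24^8 ≡ 34^2 = 1156 ≡ 9 (mod 37)
24^16 ≡ 9^2 = 81 ≡ 7 (mod 37)
24^27 = 24^16 × 24^8 × 24^2 × 24^1 ≡ 7 × 9 × 21 × 24 (mod 37).
Accumulate the product:
7 × 9 = 63 ≡ 26
26 × 21 = 546 ≡ 28
28 × 24 = 672 ≡ 6

6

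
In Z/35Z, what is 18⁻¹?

Apply the Euclidean algorithm and back-substitute:
35 = 1*18 + 17
18 = 1*17 + 1
17 = 17*1 + 0
gcd(18, 35) = 1, so the inverse exists.
Back-substitute for 1:
1 = 1*18 − 1*17
  = −1*35 + 2*18
So 18⁻¹ ≡ 2 (mod 35).

2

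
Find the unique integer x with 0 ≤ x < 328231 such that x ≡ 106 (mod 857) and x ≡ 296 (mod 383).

294057

857⁻¹ mod 383: 857×282 ≡ 1 (mod 383), so 857⁻¹ ≡ 282.
x = 106 + 857×((296 − 106)×282 mod 383) = 106 + 857×343 = 294057.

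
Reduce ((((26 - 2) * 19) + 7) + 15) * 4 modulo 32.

26 - 2 = 24
24 * 19 = 456 ≡ 8 (mod 32)
8 + 7 = 15
15 + 15 = 30
30 * 4 = 120 ≡ 24 (mod 32)

24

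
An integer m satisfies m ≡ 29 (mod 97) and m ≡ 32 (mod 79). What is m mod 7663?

97⁻¹ mod 79: 97×22 ≡ 1 (mod 79), so 97⁻¹ ≡ 22.
m = 29 + 97×((32 − 29)×22 mod 79) = 29 + 97×66 = 6431.
Check: 6431 mod 97 = 29, 6431 mod 79 = 32. ✓

6431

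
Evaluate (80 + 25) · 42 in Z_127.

80 + 25 = 105
105 · 42 = 4410 ≡ 92 (mod 127)

92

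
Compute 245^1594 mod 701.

600

Using repeated squaring:
1594 in binary is 11000111010, i.e. 1594 = 1024 + 512 + 32 + 16 + 8 + 2.
245^1 ≡ 245 (mod 701)
245^2 ≡ 245^2 = 60025 ≡ 440 (mod 701)
245^4 ≡ 440^2 = 193600 ≡ 124 (mod 701)
245^8 ≡ 124^2 = 15376 ≡ 655 (mod 701)
245^16 ≡ 655^2 = 429025 ≡ 13 (mod 701)
245^32 ≡ 13^2 = 169 (mod 701)
245^64 ≡ 169^2 = 28561 ≡ 521 (mod 701)
245^128 ≡ 521^2 = 271441 ≡ 154 (mod 701)
245^256 ≡ 154^2 = 23716 ≡ 583 (mod 701)
245^512 ≡ 583^2 = 339889 ≡ 605 (mod 701)
245^1024 ≡ 605^2 = 366025 ≡ 103 (mod 701)
245^1594 = 245^1024 * 245^512 * 245^32 * 245^16 * 245^8 * 245^2 ≡ 103 * 605 * 169 * 13 * 655 * 440 (mod 701).
Accumulate the product:
103 * 605 = 62315 ≡ 627
627 * 169 = 105963 ≡ 112
112 * 13 = 1456 ≡ 54
54 * 655 = 35370 ≡ 320
320 * 440 = 140800 ≡ 600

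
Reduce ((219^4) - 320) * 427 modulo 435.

(219)^4 ≡ 141 (mod 435)
141 - 320 = -179 ≡ 256 (mod 435)
256 * 427 = 109312 ≡ 127 (mod 435)

127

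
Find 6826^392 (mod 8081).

392 in binary is 110001000, i.e. 392 = 256 + 128 + 8.
6826^1 ≡ 6826 (mod 8081)
6826^2 ≡ 6826^2 = 46594276 ≡ 7311 (mod 8081)
6826^4 ≡ 7311^2 = 53450721 ≡ 2987 (mod 8081)
6826^8 ≡ 2987^2 = 8922169 ≡ 745 (mod 8081)
6826^16 ≡ 745^2 = 555025 ≡ 5517 (mod 8081)
6826^32 ≡ 5517^2 = 30437289 ≡ 4243 (mod 8081)
6826^64 ≡ 4243^2 = 18003049 ≡ 6662 (mod 8081)
6826^128 ≡ 6662^2 = 44382244 ≡ 1392 (mod 8081)
6826^256 ≡ 1392^2 = 1937664 ≡ 6305 (mod 8081)
6826^392 = 6826^256 * 6826^128 * 6826^8 ≡ 6305 * 1392 * 745 (mod 8081).
Accumulate the product:
6305 * 1392 = 8776560 ≡ 594
594 * 745 = 442530 ≡ 6156

6156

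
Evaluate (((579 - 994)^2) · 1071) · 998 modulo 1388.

1358

579 - 994 = -415 ≡ 973 (mod 1388)
(973)^2 ≡ 113 (mod 1388)
113 · 1071 = 121023 ≡ 267 (mod 1388)
267 · 998 = 266466 ≡ 1358 (mod 1388)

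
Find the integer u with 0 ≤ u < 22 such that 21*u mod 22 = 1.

21

By the extended Euclidean algorithm:
22 = 1×21 + 1
21 = 21×1 + 0
gcd(21, 22) = 1, so the inverse exists.
Bézout: 1 = 1×22 − 1×21.
So 21⁻¹ ≡ −1 ≡ 21 (mod 22).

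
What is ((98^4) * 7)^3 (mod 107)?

(98)^4 ≡ 34 (mod 107)
34 * 7 = 238 ≡ 24 (mod 107)
(24)^3 ≡ 21 (mod 107)

21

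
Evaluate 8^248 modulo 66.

16

Using repeated squaring:
8^1 ≡ 8 (mod 66)
8^2 ≡ 8^2 = 64 (mod 66)
8^4 ≡ 64^2 = 4096 ≡ 4 (mod 66)
8^8 ≡ 4^2 = 16 (mod 66)
8^16 ≡ 16^2 = 256 ≡ 58 (mod 66)
8^32 ≡ 58^2 = 3364 ≡ 64 (mod 66)
8^64 ≡ 64^2 = 4096 ≡ 4 (mod 66)
8^128 ≡ 4^2 = 16 (mod 66)
8^248 = 8^128 · 8^64 · 8^32 · 8^16 · 8^8 ≡ 16 · 4 · 64 · 58 · 16 (mod 66).
Accumulate the product:
16 · 4 = 64
64 · 64 = 4096 ≡ 4
4 · 58 = 232 ≡ 34
34 · 16 = 544 ≡ 16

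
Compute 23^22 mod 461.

441

Using repeated squaring:
22 in binary is 10110, i.e. 22 = 16 + 4 + 2.
23^1 ≡ 23 (mod 461)
23^2 ≡ 23^2 = 529 ≡ 68 (mod 461)
23^4 ≡ 68^2 = 4624 ≡ 14 (mod 461)
23^8 ≡ 14^2 = 196 (mod 461)
23^16 ≡ 196^2 = 38416 ≡ 153 (mod 461)
23^22 = 23^16 × 23^4 × 23^2 ≡ 153 × 14 × 68 (mod 461).
Accumulate the product:
153 × 14 = 2142 ≡ 298
298 × 68 = 20264 ≡ 441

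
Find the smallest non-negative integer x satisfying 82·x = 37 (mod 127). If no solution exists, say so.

2

gcd(82, 127) = 1, so a unique solution mod 127 exists.
82⁻¹ ≡ 79 (mod 127).
x ≡ 79·37 ≡ 2 (mod 127).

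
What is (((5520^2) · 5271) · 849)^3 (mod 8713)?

932

(5520)^2 ≡ 1039 (mod 8713)
1039 · 5271 = 5476569 ≡ 4805 (mod 8713)
4805 · 849 = 4079445 ≡ 1761 (mod 8713)
(1761)^3 ≡ 932 (mod 8713)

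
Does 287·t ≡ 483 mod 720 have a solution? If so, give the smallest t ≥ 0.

gcd(287, 720) = 1, so a unique solution mod 720 exists.
287⁻¹ ≡ 143 (mod 720).
t ≡ 143·483 ≡ 669 (mod 720).

669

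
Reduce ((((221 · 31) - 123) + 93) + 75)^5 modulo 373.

78

221 · 31 = 6851 ≡ 137 (mod 373)
137 - 123 = 14
14 + 93 = 107
107 + 75 = 182
(182)^5 ≡ 78 (mod 373)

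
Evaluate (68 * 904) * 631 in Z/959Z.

68 * 904 = 61472 ≡ 96 (mod 959)
96 * 631 = 60576 ≡ 159 (mod 959)

159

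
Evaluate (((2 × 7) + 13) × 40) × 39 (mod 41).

2 × 7 = 14
14 + 13 = 27
27 × 40 = 1080 ≡ 14 (mod 41)
14 × 39 = 546 ≡ 13 (mod 41)

13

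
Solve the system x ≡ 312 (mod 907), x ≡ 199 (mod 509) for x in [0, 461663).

907⁻¹ mod 509: 907·188 ≡ 1 (mod 509), so 907⁻¹ ≡ 188.
x = 312 + 907·((199 − 312)·188 mod 509) = 312 + 907·134 = 121850.

121850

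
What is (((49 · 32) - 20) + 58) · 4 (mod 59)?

52

49 · 32 = 1568 ≡ 34 (mod 59)
34 - 20 = 14
14 + 58 = 72 ≡ 13 (mod 59)
13 · 4 = 52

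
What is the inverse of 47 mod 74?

Run the extended Euclidean algorithm:
74 = 1·47 + 27
47 = 1·27 + 20
27 = 1·20 + 7
20 = 2·7 + 6
7 = 1·6 + 1
6 = 6·1 + 0
gcd(47, 74) = 1, so the inverse exists.
Bézout: 1 = 7·74 − 11·47.
So 47⁻¹ ≡ −11 ≡ 63 (mod 74).

63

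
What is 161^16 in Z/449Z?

25

161^1 ≡ 161 (mod 449)
161^2 ≡ 161^2 = 25921 ≡ 328 (mod 449)
161^4 ≡ 328^2 = 107584 ≡ 273 (mod 449)
161^8 ≡ 273^2 = 74529 ≡ 444 (mod 449)
161^16 ≡ 444^2 = 197136 ≡ 25 (mod 449)
So 161^16 ≡ 25 (mod 449).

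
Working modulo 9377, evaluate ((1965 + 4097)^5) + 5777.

7351

1965 + 4097 = 6062
(6062)^5 ≡ 1574 (mod 9377)
1574 + 5777 = 7351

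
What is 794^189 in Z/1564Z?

189 in binary is 10111101, i.e. 189 = 128 + 32 + 16 + 8 + 4 + 1.
794^1 ≡ 794 (mod 1564)
794^2 ≡ 794^2 = 630436 ≡ 144 (mod 1564)
794^4 ≡ 144^2 = 20736 ≡ 404 (mod 1564)
794^8 ≡ 404^2 = 163216 ≡ 560 (mod 1564)
794^16 ≡ 560^2 = 313600 ≡ 800 (mod 1564)
794^32 ≡ 800^2 = 640000 ≡ 324 (mod 1564)
794^64 ≡ 324^2 = 104976 ≡ 188 (mod 1564)
794^128 ≡ 188^2 = 35344 ≡ 936 (mod 1564)
794^189 = 794^128 · 794^32 · 794^16 · 794^8 · 794^4 · 794^1 ≡ 936 · 324 · 800 · 560 · 404 · 794 (mod 1564).
Accumulate the product:
936 · 324 = 303264 ≡ 1412
1412 · 800 = 1129600 ≡ 392
392 · 560 = 219520 ≡ 560
560 · 404 = 226240 ≡ 1024
1024 · 794 = 813056 ≡ 1340

1340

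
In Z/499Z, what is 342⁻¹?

By the extended Euclidean algorithm:
499 = 1*342 + 157
342 = 2*157 + 28
157 = 5*28 + 17
28 = 1*17 + 11
17 = 1*11 + 6
11 = 1*6 + 5
6 = 1*5 + 1
5 = 5*1 + 0
gcd(342, 499) = 1, so the inverse exists.
Bézout: 1 = 61*499 − 89*342.
So 342⁻¹ ≡ −89 ≡ 410 (mod 499).

410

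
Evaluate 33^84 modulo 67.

62

Compute successive squares:
84 in binary is 1010100, i.e. 84 = 64 + 16 + 4.
33^1 ≡ 33 (mod 67)
33^2 ≡ 33^2 = 1089 ≡ 17 (mod 67)
33^4 ≡ 17^2 = 289 ≡ 21 (mod 67)
33^8 ≡ 21^2 = 441 ≡ 39 (mod 67)
33^16 ≡ 39^2 = 1521 ≡ 47 (mod 67)
33^32 ≡ 47^2 = 2209 ≡ 65 (mod 67)
33^64 ≡ 65^2 = 4225 ≡ 4 (mod 67)
33^84 = 33^64 * 33^16 * 33^4 ≡ 4 * 47 * 21 (mod 67).
Accumulate the product:
4 * 47 = 188 ≡ 54
54 * 21 = 1134 ≡ 62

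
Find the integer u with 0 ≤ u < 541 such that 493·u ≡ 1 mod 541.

Apply the Euclidean algorithm and back-substitute:
541 = 1*493 + 48
493 = 10*48 + 13
48 = 3*13 + 9
13 = 1*9 + 4
9 = 2*4 + 1
4 = 4*1 + 0
gcd(493, 541) = 1, so the inverse exists.
Bézout: 1 = 113*541 − 124*493.
So 493⁻¹ ≡ −124 ≡ 417 (mod 541).

417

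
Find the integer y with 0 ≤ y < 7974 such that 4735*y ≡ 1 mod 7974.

1711

7974 = 1×4735 + 3239
4735 = 1×3239 + 1496
3239 = 2×1496 + 247
1496 = 6×247 + 14
247 = 17×14 + 9
14 = 1×9 + 5
9 = 1×5 + 4
5 = 1×4 + 1
4 = 4×1 + 0
gcd(4735, 7974) = 1, so the inverse exists.
Back-substitute for 1:
1 = 1×5 − 1×4
  = −1×9 + 2×5
  = 2×14 − 3×9
  = −3×247 + 53×14
  = 53×1496 − 321×247
  = −321×3239 + 695×1496
  = 695×4735 − 1016×3239
  = −1016×7974 + 1711×4735
So 4735⁻¹ ≡ 1711 (mod 7974).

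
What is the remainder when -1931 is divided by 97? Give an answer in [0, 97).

9

-1931 = -20·97 + 9, so -1931 ≡ 9 (mod 97).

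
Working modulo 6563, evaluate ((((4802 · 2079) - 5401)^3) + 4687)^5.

4802 · 2079 = 9983358 ≡ 1035 (mod 6563)
1035 - 5401 = -4366 ≡ 2197 (mod 6563)
(2197)^3 ≡ 3973 (mod 6563)
3973 + 4687 = 8660 ≡ 2097 (mod 6563)
(2097)^5 ≡ 1658 (mod 6563)

1658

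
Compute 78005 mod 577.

78005 = 135*577 + 110, so 78005 ≡ 110 (mod 577).

110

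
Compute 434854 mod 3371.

434854 = 128·3371 + 3366, so 434854 ≡ 3366 (mod 3371).

3366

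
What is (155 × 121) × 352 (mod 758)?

338

155 × 121 = 18755 ≡ 563 (mod 758)
563 × 352 = 198176 ≡ 338 (mod 758)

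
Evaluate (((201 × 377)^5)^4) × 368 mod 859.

201 × 377 = 75777 ≡ 185 (mod 859)
(185)^5 ≡ 50 (mod 859)
(50)^4 ≡ 775 (mod 859)
775 × 368 = 285200 ≡ 12 (mod 859)

12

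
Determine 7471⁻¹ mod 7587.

5167

7587 = 1×7471 + 116
7471 = 64×116 + 47
116 = 2×47 + 22
47 = 2×22 + 3
22 = 7×3 + 1
3 = 3×1 + 0
gcd(7471, 7587) = 1, so the inverse exists.
Bézout: 1 = 2383×7587 − 2420×7471.
So 7471⁻¹ ≡ −2420 ≡ 5167 (mod 7587).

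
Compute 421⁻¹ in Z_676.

676 = 1*421 + 255
421 = 1*255 + 166
255 = 1*166 + 89
166 = 1*89 + 77
89 = 1*77 + 12
77 = 6*12 + 5
12 = 2*5 + 2
5 = 2*2 + 1
2 = 2*1 + 0
gcd(421, 676) = 1, so the inverse exists.
Bézout: 1 = −175*676 + 281*421.
So 421⁻¹ ≡ 281 (mod 676).

281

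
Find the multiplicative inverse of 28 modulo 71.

Apply the Euclidean algorithm and back-substitute:
71 = 2×28 + 15
28 = 1×15 + 13
15 = 1×13 + 2
13 = 6×2 + 1
2 = 2×1 + 0
gcd(28, 71) = 1, so the inverse exists.
Back-substitute for 1:
1 = 1×13 − 6×2
  = −6×15 + 7×13
  = 7×28 − 13×15
  = −13×71 + 33×28
So 28⁻¹ ≡ 33 (mod 71).

33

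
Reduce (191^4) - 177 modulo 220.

(191)^4 ≡ 201 (mod 220)
201 - 177 = 24

24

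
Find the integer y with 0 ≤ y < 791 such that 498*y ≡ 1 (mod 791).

764

791 = 1×498 + 293
498 = 1×293 + 205
293 = 1×205 + 88
205 = 2×88 + 29
88 = 3×29 + 1
29 = 29×1 + 0
gcd(498, 791) = 1, so the inverse exists.
Bézout: 1 = 17×791 − 27×498.
So 498⁻¹ ≡ −27 ≡ 764 (mod 791).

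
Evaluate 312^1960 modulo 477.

225

1960 in binary is 11110101000, i.e. 1960 = 1024 + 512 + 256 + 128 + 32 + 8.
312^1 ≡ 312 (mod 477)
312^2 ≡ 312^2 = 97344 ≡ 36 (mod 477)
312^4 ≡ 36^2 = 1296 ≡ 342 (mod 477)
312^8 ≡ 342^2 = 116964 ≡ 99 (mod 477)
312^16 ≡ 99^2 = 9801 ≡ 261 (mod 477)
312^32 ≡ 261^2 = 68121 ≡ 387 (mod 477)
312^64 ≡ 387^2 = 149769 ≡ 468 (mod 477)
312^128 ≡ 468^2 = 219024 ≡ 81 (mod 477)
312^256 ≡ 81^2 = 6561 ≡ 360 (mod 477)
312^512 ≡ 360^2 = 129600 ≡ 333 (mod 477)
312^1024 ≡ 333^2 = 110889 ≡ 225 (mod 477)
312^1960 = 312^1024 · 312^512 · 312^256 · 312^128 · 312^32 · 312^8 ≡ 225 · 333 · 360 · 81 · 387 · 99 (mod 477).
Accumulate the product:
225 · 333 = 74925 ≡ 36
36 · 360 = 12960 ≡ 81
81 · 81 = 6561 ≡ 360
360 · 387 = 139320 ≡ 36
36 · 99 = 3564 ≡ 225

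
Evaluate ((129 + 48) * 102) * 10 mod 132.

129 + 48 = 177 ≡ 45 (mod 132)
45 * 102 = 4590 ≡ 102 (mod 132)
102 * 10 = 1020 ≡ 96 (mod 132)

96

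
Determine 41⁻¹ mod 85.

Run the extended Euclidean algorithm:
85 = 2×41 + 3
41 = 13×3 + 2
3 = 1×2 + 1
2 = 2×1 + 0
gcd(41, 85) = 1, so the inverse exists.
Bézout: 1 = 14×85 − 29×41.
So 41⁻¹ ≡ −29 ≡ 56 (mod 85).

56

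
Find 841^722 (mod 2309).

2225

By square-and-multiply:
722 in binary is 1011010010, i.e. 722 = 512 + 128 + 64 + 16 + 2.
841^1 ≡ 841 (mod 2309)
841^2 ≡ 841^2 = 707281 ≡ 727 (mod 2309)
841^4 ≡ 727^2 = 528529 ≡ 2077 (mod 2309)
841^8 ≡ 2077^2 = 4313929 ≡ 717 (mod 2309)
841^16 ≡ 717^2 = 514089 ≡ 1491 (mod 2309)
841^32 ≡ 1491^2 = 2223081 ≡ 1823 (mod 2309)
841^64 ≡ 1823^2 = 3323329 ≡ 678 (mod 2309)
841^128 ≡ 678^2 = 459684 ≡ 193 (mod 2309)
841^256 ≡ 193^2 = 37249 ≡ 305 (mod 2309)
841^512 ≡ 305^2 = 93025 ≡ 665 (mod 2309)
841^722 = 841^512 × 841^128 × 841^64 × 841^16 × 841^2 ≡ 665 × 193 × 678 × 1491 × 727 (mod 2309).
Accumulate the product:
665 × 193 = 128345 ≡ 1350
1350 × 678 = 915300 ≡ 936
936 × 1491 = 1395576 ≡ 940
940 × 727 = 683380 ≡ 2225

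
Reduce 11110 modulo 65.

11110 = 170·65 + 60, so 11110 ≡ 60 (mod 65).

60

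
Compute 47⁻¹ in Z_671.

257

By the extended Euclidean algorithm:
671 = 14*47 + 13
47 = 3*13 + 8
13 = 1*8 + 5
8 = 1*5 + 3
5 = 1*3 + 2
3 = 1*2 + 1
2 = 2*1 + 0
gcd(47, 671) = 1, so the inverse exists.
Back-substitute for 1:
1 = 1*3 − 1*2
  = −1*5 + 2*3
  = 2*8 − 3*5
  = −3*13 + 5*8
  = 5*47 − 18*13
  = −18*671 + 257*47
So 47⁻¹ ≡ 257 (mod 671).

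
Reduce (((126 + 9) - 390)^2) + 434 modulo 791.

126 + 9 = 135
135 - 390 = -255 ≡ 536 (mod 791)
(536)^2 ≡ 163 (mod 791)
163 + 434 = 597

597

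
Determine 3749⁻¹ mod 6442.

6442 = 1·3749 + 2693
3749 = 1·2693 + 1056
2693 = 2·1056 + 581
1056 = 1·581 + 475
581 = 1·475 + 106
475 = 4·106 + 51
106 = 2·51 + 4
51 = 12·4 + 3
4 = 1·3 + 1
3 = 3·1 + 0
gcd(3749, 6442) = 1, so the inverse exists.
Back-substitute for 1:
1 = 1·4 − 1·3
  = −1·51 + 13·4
  = 13·106 − 27·51
  = −27·475 + 121·106
  = 121·581 − 148·475
  = −148·1056 + 269·581
  = 269·2693 − 686·1056
  = −686·3749 + 955·2693
  = 955·6442 − 1641·3749
So 3749⁻¹ ≡ −1641 ≡ 4801 (mod 6442).

4801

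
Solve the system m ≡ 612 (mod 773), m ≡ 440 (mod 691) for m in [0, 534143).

168353

773⁻¹ mod 691: 773×59 ≡ 1 (mod 691), so 773⁻¹ ≡ 59.
m = 612 + 773×((440 − 612)×59 mod 691) = 612 + 773×217 = 168353.
Check: 168353 mod 773 = 612, 168353 mod 691 = 440. ✓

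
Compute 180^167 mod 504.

360

Compute successive squares:
180^1 ≡ 180 (mod 504)
180^2 ≡ 180^2 = 32400 ≡ 144 (mod 504)
180^4 ≡ 144^2 = 20736 ≡ 72 (mod 504)
180^8 ≡ 72^2 = 5184 ≡ 144 (mod 504)
180^16 ≡ 144^2 = 20736 ≡ 72 (mod 504)
180^32 ≡ 72^2 = 5184 ≡ 144 (mod 504)
180^64 ≡ 144^2 = 20736 ≡ 72 (mod 504)
180^128 ≡ 72^2 = 5184 ≡ 144 (mod 504)
180^167 = 180^128 * 180^32 * 180^4 * 180^2 * 180^1 ≡ 144 * 144 * 72 * 144 * 180 (mod 504).
Accumulate the product:
144 * 144 = 20736 ≡ 72
72 * 72 = 5184 ≡ 144
144 * 144 = 20736 ≡ 72
72 * 180 = 12960 ≡ 360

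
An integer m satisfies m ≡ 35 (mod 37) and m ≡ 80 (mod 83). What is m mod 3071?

37⁻¹ mod 83: 37×9 ≡ 1 (mod 83), so 37⁻¹ ≡ 9.
m = 35 + 37×((80 − 35)×9 mod 83) = 35 + 37×73 = 2736.
Check: 2736 mod 37 = 35, 2736 mod 83 = 80. ✓

2736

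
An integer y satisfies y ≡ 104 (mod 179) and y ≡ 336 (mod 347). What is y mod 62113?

47181

179⁻¹ mod 347: 179×221 ≡ 1 (mod 347), so 179⁻¹ ≡ 221.
y = 104 + 179×((336 − 104)×221 mod 347) = 104 + 179×263 = 47181.
Check: 47181 mod 179 = 104, 47181 mod 347 = 336. ✓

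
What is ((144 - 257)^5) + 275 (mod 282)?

42

144 - 257 = -113 ≡ 169 (mod 282)
(169)^5 ≡ 49 (mod 282)
49 + 275 = 324 ≡ 42 (mod 282)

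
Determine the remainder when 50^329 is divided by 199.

169

Compute successive squares:
50^1 ≡ 50 (mod 199)
50^2 ≡ 50^2 = 2500 ≡ 112 (mod 199)
50^4 ≡ 112^2 = 12544 ≡ 7 (mod 199)
50^8 ≡ 7^2 = 49 (mod 199)
50^16 ≡ 49^2 = 2401 ≡ 13 (mod 199)
50^32 ≡ 13^2 = 169 (mod 199)
50^64 ≡ 169^2 = 28561 ≡ 104 (mod 199)
50^128 ≡ 104^2 = 10816 ≡ 70 (mod 199)
50^256 ≡ 70^2 = 4900 ≡ 124 (mod 199)
50^329 = 50^256 × 50^64 × 50^8 × 50^1 ≡ 124 × 104 × 49 × 50 (mod 199).
Accumulate the product:
124 × 104 = 12896 ≡ 160
160 × 49 = 7840 ≡ 79
79 × 50 = 3950 ≡ 169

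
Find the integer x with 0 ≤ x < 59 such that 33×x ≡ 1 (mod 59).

Run the extended Euclidean algorithm:
59 = 1*33 + 26
33 = 1*26 + 7
26 = 3*7 + 5
7 = 1*5 + 2
5 = 2*2 + 1
2 = 2*1 + 0
gcd(33, 59) = 1, so the inverse exists.
Bézout: 1 = 14*59 − 25*33.
So 33⁻¹ ≡ −25 ≡ 34 (mod 59).

34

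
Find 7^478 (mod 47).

By square-and-multiply:
478 in binary is 111011110, i.e. 478 = 256 + 128 + 64 + 16 + 8 + 4 + 2.
7^1 ≡ 7 (mod 47)
7^2 ≡ 7^2 = 49 ≡ 2 (mod 47)
7^4 ≡ 2^2 = 4 (mod 47)
7^8 ≡ 4^2 = 16 (mod 47)
7^16 ≡ 16^2 = 256 ≡ 21 (mod 47)
7^32 ≡ 21^2 = 441 ≡ 18 (mod 47)
7^64 ≡ 18^2 = 324 ≡ 42 (mod 47)
7^128 ≡ 42^2 = 1764 ≡ 25 (mod 47)
7^256 ≡ 25^2 = 625 ≡ 14 (mod 47)
7^478 = 7^256 * 7^128 * 7^64 * 7^16 * 7^8 * 7^4 * 7^2 ≡ 14 * 25 * 42 * 21 * 16 * 4 * 2 (mod 47).
Accumulate the product:
14 * 25 = 350 ≡ 21
21 * 42 = 882 ≡ 36
36 * 21 = 756 ≡ 4
4 * 16 = 64 ≡ 17
17 * 4 = 68 ≡ 21
21 * 2 = 42

42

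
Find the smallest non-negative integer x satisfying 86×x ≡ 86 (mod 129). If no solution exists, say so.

1

gcd(86, 129) = 43, and 43 | 86, so solutions exist.
Divide through by 43: 2×x ≡ 2 mod 3.
2⁻¹ ≡ 2 (mod 3).
x ≡ 2×2 ≡ 1 (mod 3).
The smallest non-negative solution is x = 1.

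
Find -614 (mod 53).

-614 = -12·53 + 22, so -614 ≡ 22 (mod 53).

22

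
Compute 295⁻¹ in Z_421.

284

Apply the Euclidean algorithm and back-substitute:
421 = 1·295 + 126
295 = 2·126 + 43
126 = 2·43 + 40
43 = 1·40 + 3
40 = 13·3 + 1
3 = 3·1 + 0
gcd(295, 421) = 1, so the inverse exists.
Back-substitute for 1:
1 = 1·40 − 13·3
  = −13·43 + 14·40
  = 14·126 − 41·43
  = −41·295 + 96·126
  = 96·421 − 137·295
So 295⁻¹ ≡ −137 ≡ 284 (mod 421).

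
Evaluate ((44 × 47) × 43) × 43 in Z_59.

44 × 47 = 2068 ≡ 3 (mod 59)
3 × 43 = 129 ≡ 11 (mod 59)
11 × 43 = 473 ≡ 1 (mod 59)

1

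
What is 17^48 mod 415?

36

Using repeated squaring:
48 in binary is 110000, i.e. 48 = 32 + 16.
17^1 ≡ 17 (mod 415)
17^2 ≡ 17^2 = 289 (mod 415)
17^4 ≡ 289^2 = 83521 ≡ 106 (mod 415)
17^8 ≡ 106^2 = 11236 ≡ 31 (mod 415)
17^16 ≡ 31^2 = 961 ≡ 131 (mod 415)
17^32 ≡ 131^2 = 17161 ≡ 146 (mod 415)
17^48 = 17^32 · 17^16 ≡ 146 · 131 (mod 415).
146 · 131 = 19126 ≡ 36 (mod 415).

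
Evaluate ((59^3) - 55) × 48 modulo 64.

(59)^3 ≡ 3 (mod 64)
3 - 55 = -52 ≡ 12 (mod 64)
12 × 48 = 576 ≡ 0 (mod 64)

0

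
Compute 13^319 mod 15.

7

319 in binary is 100111111, i.e. 319 = 256 + 32 + 16 + 8 + 4 + 2 + 1.
13^1 ≡ 13 (mod 15)
13^2 ≡ 13^2 = 169 ≡ 4 (mod 15)
13^4 ≡ 4^2 = 16 ≡ 1 (mod 15)
13^8 ≡ 1^2 = 1 (mod 15)
13^16 ≡ 1^2 = 1 (mod 15)
13^32 ≡ 1^2 = 1 (mod 15)
13^64 ≡ 1^2 = 1 (mod 15)
13^128 ≡ 1^2 = 1 (mod 15)
13^256 ≡ 1^2 = 1 (mod 15)
13^319 = 13^256 × 13^32 × 13^16 × 13^8 × 13^4 × 13^2 × 13^1 ≡ 1 × 1 × 1 × 1 × 1 × 4 × 13 (mod 15).
Accumulate the product:
1 × 1 = 1
1 × 1 = 1
1 × 1 = 1
1 × 1 = 1
1 × 4 = 4
4 × 13 = 52 ≡ 7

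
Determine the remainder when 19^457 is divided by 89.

76

Using repeated squaring:
457 in binary is 111001001, i.e. 457 = 256 + 128 + 64 + 8 + 1.
19^1 ≡ 19 (mod 89)
19^2 ≡ 19^2 = 361 ≡ 5 (mod 89)
19^4 ≡ 5^2 = 25 (mod 89)
19^8 ≡ 25^2 = 625 ≡ 2 (mod 89)
19^16 ≡ 2^2 = 4 (mod 89)
19^32 ≡ 4^2 = 16 (mod 89)
19^64 ≡ 16^2 = 256 ≡ 78 (mod 89)
19^128 ≡ 78^2 = 6084 ≡ 32 (mod 89)
19^256 ≡ 32^2 = 1024 ≡ 45 (mod 89)
19^457 = 19^256 * 19^128 * 19^64 * 19^8 * 19^1 ≡ 45 * 32 * 78 * 2 * 19 (mod 89).
Accumulate the product:
45 * 32 = 1440 ≡ 16
16 * 78 = 1248 ≡ 2
2 * 2 = 4
4 * 19 = 76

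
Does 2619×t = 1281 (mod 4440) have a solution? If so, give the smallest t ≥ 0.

gcd(2619, 4440) = 3, and 3 | 1281, so solutions exist.
Divide through by 3: 873×t mod 1480 = 427.
873⁻¹ ≡ 217 (mod 1480).
t ≡ 217×427 ≡ 899 (mod 1480).
The smallest non-negative solution is t = 899.

899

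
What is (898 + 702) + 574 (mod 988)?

898 + 702 = 1600 ≡ 612 (mod 988)
612 + 574 = 1186 ≡ 198 (mod 988)

198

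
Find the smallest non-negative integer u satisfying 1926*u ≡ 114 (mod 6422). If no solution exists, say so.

3021

gcd(1926, 6422) = 2, and 2 | 114, so solutions exist.
Divide through by 2: 963*u mod 3211 = 57.
963⁻¹ ≡ 1067 (mod 3211).
u ≡ 1067*57 ≡ 3021 (mod 3211).
The smallest non-negative solution is u = 3021.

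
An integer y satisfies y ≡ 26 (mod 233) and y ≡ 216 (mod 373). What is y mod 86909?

80411

233⁻¹ mod 373: 233·365 ≡ 1 (mod 373), so 233⁻¹ ≡ 365.
y = 26 + 233·((216 − 26)·365 mod 373) = 26 + 233·345 = 80411.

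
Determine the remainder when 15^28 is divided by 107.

100

Using repeated squaring:
28 in binary is 11100, i.e. 28 = 16 + 8 + 4.
15^1 ≡ 15 (mod 107)
15^2 ≡ 15^2 = 225 ≡ 11 (mod 107)
15^4 ≡ 11^2 = 121 ≡ 14 (mod 107)
15^8 ≡ 14^2 = 196 ≡ 89 (mod 107)
15^16 ≡ 89^2 = 7921 ≡ 3 (mod 107)
15^28 = 15^16 × 15^8 × 15^4 ≡ 3 × 89 × 14 (mod 107).
Accumulate the product:
3 × 89 = 267 ≡ 53
53 × 14 = 742 ≡ 100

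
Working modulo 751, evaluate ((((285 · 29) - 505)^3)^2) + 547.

308

285 · 29 = 8265 ≡ 4 (mod 751)
4 - 505 = -501 ≡ 250 (mod 751)
(250)^3 ≡ 445 (mod 751)
(445)^2 ≡ 512 (mod 751)
512 + 547 = 1059 ≡ 308 (mod 751)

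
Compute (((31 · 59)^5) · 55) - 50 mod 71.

31 · 59 = 1829 ≡ 54 (mod 71)
(54)^5 ≡ 1 (mod 71)
1 · 55 = 55
55 - 50 = 5

5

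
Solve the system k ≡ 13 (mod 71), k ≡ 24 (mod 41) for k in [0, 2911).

2853

71⁻¹ mod 41: 71*26 ≡ 1 (mod 41), so 71⁻¹ ≡ 26.
k = 13 + 71*((24 − 13)*26 mod 41) = 13 + 71*40 = 2853.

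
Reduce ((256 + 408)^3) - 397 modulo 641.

232

256 + 408 = 664 ≡ 23 (mod 641)
(23)^3 ≡ 629 (mod 641)
629 - 397 = 232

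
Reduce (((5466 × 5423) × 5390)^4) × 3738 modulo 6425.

5466 × 5423 = 29642118 ≡ 3593 (mod 6425)
3593 × 5390 = 19366270 ≡ 1320 (mod 6425)
(1320)^4 ≡ 3600 (mod 6425)
3600 × 3738 = 13456800 ≡ 2850 (mod 6425)

2850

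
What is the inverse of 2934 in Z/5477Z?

5477 = 1×2934 + 2543
2934 = 1×2543 + 391
2543 = 6×391 + 197
391 = 1×197 + 194
197 = 1×194 + 3
194 = 64×3 + 2
3 = 1×2 + 1
2 = 2×1 + 0
gcd(2934, 5477) = 1, so the inverse exists.
Back-substitute for 1:
1 = 1×3 − 1×2
  = −1×194 + 65×3
  = 65×197 − 66×194
  = −66×391 + 131×197
  = 131×2543 − 852×391
  = −852×2934 + 983×2543
  = 983×5477 − 1835×2934
So 2934⁻¹ ≡ −1835 ≡ 3642 (mod 5477).

3642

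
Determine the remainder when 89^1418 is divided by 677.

52

1418 in binary is 10110001010, i.e. 1418 = 1024 + 256 + 128 + 8 + 2.
89^1 ≡ 89 (mod 677)
89^2 ≡ 89^2 = 7921 ≡ 474 (mod 677)
89^4 ≡ 474^2 = 224676 ≡ 589 (mod 677)
89^8 ≡ 589^2 = 346921 ≡ 297 (mod 677)
89^16 ≡ 297^2 = 88209 ≡ 199 (mod 677)
89^32 ≡ 199^2 = 39601 ≡ 335 (mod 677)
89^64 ≡ 335^2 = 112225 ≡ 520 (mod 677)
89^128 ≡ 520^2 = 270400 ≡ 277 (mod 677)
89^256 ≡ 277^2 = 76729 ≡ 228 (mod 677)
89^512 ≡ 228^2 = 51984 ≡ 532 (mod 677)
89^1024 ≡ 532^2 = 283024 ≡ 38 (mod 677)
89^1418 = 89^1024 * 89^256 * 89^128 * 89^8 * 89^2 ≡ 38 * 228 * 277 * 297 * 474 (mod 677).
Accumulate the product:
38 * 228 = 8664 ≡ 540
540 * 277 = 149580 ≡ 640
640 * 297 = 190080 ≡ 520
520 * 474 = 246480 ≡ 52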